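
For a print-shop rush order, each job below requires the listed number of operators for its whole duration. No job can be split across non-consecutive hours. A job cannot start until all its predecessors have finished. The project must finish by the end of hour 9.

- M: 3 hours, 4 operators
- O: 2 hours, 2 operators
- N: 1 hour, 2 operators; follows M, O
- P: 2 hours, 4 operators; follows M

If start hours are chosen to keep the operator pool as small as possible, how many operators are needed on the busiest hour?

4

Early-start (M@1, O@1, N@4, P@4) gives peak 6: h1:6  h2:6  h3:4  h4:6  h5:4  h6:0  h7:0  h8:0  h9:0.
Shift O→4, N→6, P→7.
Schedule M@1, O@4, N@6, P@7: h1:4  h2:4  h3:4  h4:2  h5:2  h6:2  h7:4  h8:4  h9:0 — peak 4.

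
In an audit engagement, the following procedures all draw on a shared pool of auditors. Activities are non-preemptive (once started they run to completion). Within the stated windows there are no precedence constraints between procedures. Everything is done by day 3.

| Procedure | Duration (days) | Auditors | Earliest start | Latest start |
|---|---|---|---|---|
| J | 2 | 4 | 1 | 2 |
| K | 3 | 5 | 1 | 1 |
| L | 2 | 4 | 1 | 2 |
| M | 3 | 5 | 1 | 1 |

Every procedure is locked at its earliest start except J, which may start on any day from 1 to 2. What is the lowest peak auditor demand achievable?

18

J@1: d1:18  d2:18  d3:10 → peak 18
J@2: d1:14  d2:18  d3:14 → peak 18
Best is J@1, peak 18.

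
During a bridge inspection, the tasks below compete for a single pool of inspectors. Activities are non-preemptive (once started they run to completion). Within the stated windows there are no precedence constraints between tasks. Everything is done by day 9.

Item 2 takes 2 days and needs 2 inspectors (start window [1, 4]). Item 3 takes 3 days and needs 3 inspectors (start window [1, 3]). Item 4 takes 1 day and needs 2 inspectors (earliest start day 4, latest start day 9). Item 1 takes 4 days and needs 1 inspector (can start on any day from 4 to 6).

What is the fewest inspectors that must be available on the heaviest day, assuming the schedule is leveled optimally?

3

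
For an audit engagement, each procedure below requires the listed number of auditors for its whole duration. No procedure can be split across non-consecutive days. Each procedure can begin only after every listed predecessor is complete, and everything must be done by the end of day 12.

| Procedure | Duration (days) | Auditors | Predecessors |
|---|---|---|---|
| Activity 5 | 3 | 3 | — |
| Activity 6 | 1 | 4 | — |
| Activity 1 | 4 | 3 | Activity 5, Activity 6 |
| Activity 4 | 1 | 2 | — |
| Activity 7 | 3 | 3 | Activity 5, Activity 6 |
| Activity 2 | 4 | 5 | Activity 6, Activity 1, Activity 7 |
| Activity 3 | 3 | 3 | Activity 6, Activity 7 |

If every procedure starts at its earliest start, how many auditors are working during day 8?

8

At early start, day 8 has: Activity 2, Activity 3.
Demand: 5 + 3 = 8.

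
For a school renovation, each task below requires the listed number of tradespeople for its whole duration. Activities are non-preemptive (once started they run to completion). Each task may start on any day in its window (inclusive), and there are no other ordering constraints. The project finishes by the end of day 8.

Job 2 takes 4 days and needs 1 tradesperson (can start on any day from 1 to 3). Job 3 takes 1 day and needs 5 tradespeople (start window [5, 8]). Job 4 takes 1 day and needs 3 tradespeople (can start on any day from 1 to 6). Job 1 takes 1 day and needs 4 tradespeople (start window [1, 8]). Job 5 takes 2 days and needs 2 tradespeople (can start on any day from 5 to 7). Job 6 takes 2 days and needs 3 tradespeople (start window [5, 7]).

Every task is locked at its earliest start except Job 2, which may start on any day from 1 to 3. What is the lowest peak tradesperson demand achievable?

10

Job 2@1: d1:8  d2:1  d3:1  d4:1  d5:10  d6:5  d7:0  d8:0 → peak 10
Job 2@2: d1:7  d2:1  d3:1  d4:1  d5:11  d6:5  d7:0  d8:0 → peak 11
Job 2@3: d1:7  d2:0  d3:1  d4:1  d5:11  d6:6  d7:0  d8:0 → peak 11
Best is Job 2@1, peak 10.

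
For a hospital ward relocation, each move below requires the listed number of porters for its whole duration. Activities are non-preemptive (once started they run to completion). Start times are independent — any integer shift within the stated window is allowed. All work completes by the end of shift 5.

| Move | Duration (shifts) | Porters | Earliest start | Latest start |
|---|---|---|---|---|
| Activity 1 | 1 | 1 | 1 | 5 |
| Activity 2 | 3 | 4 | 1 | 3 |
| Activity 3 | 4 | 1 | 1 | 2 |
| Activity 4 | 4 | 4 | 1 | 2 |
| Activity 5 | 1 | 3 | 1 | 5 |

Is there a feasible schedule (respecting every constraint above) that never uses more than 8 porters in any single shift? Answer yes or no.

The minimum achievable peak is 9; 8 < 9, so no feasible schedule stays within the cap.

no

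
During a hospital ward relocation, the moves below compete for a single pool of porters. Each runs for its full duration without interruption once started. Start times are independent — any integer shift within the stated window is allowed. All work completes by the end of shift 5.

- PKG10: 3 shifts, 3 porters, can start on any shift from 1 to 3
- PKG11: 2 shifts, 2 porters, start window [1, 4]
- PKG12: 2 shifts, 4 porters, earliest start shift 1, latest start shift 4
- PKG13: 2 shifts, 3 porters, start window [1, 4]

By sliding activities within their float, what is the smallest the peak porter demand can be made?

Early-start (PKG10@1, PKG11@1, PKG12@1, PKG13@1) gives peak 12: s1:12  s2:12  s3:3  s4:0  s5:0.
Shift PKG11→3, PKG12→4.
Schedule PKG10@1, PKG11@3, PKG12@4, PKG13@1: s1:6  s2:6  s3:5  s4:6  s5:4 — peak 6.
Total porter-shifts = 27 over 5 shifts ⇒ peak ≥ ⌈27/5⌉ = 6, so 6 is optimal.

6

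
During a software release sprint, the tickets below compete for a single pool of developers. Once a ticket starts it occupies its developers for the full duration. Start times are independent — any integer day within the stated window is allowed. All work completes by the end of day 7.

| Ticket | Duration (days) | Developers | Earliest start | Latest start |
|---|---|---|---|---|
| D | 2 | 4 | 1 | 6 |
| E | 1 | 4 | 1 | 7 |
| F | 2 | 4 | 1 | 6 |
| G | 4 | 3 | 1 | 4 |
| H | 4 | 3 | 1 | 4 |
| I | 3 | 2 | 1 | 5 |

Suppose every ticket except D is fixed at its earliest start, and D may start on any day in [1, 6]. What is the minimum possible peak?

16

D@1: d1:20  d2:16  d3:8  d4:6  d5:0  d6:0  d7:0 → peak 20
D@2: d1:16  d2:16  d3:12  d4:6  d5:0  d6:0  d7:0 → peak 16
D@3: d1:16  d2:12  d3:12  d4:10  d5:0  d6:0  d7:0 → peak 16
D@4: d1:16  d2:12  d3:8  d4:10  d5:4  d6:0  d7:0 → peak 16
D@5: d1:16  d2:12  d3:8  d4:6  d5:4  d6:4  d7:0 → peak 16
D@6: d1:16  d2:12  d3:8  d4:6  d5:0  d6:4  d7:4 → peak 16
Best is D@2, peak 16.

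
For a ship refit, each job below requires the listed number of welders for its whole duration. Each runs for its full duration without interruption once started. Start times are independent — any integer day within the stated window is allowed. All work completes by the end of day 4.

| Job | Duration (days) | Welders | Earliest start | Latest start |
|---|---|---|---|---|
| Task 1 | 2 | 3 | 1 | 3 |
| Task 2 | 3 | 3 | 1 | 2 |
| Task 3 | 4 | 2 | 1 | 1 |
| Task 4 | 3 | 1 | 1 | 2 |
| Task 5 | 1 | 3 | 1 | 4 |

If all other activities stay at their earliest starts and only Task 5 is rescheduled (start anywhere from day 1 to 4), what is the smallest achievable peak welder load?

9

Task 5@1: d1:12  d2:9  d3:6  d4:2 → peak 12
Task 5@2: d1:9  d2:12  d3:6  d4:2 → peak 12
Task 5@3: d1:9  d2:9  d3:9  d4:2 → peak 9
Task 5@4: d1:9  d2:9  d3:6  d4:5 → peak 9
Best is Task 5@3, peak 9.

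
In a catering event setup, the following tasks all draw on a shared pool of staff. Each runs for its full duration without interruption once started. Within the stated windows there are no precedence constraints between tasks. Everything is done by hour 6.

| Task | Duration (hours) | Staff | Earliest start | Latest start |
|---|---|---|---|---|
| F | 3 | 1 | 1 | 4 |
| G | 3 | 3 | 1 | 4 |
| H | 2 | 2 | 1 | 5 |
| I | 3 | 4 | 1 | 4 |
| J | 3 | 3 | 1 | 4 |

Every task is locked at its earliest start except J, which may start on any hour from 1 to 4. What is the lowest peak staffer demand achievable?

10

J@1: h1:13  h2:13  h3:11  h4:0  h5:0  h6:0 → peak 13
J@2: h1:10  h2:13  h3:11  h4:3  h5:0  h6:0 → peak 13
J@3: h1:10  h2:10  h3:11  h4:3  h5:3  h6:0 → peak 11
J@4: h1:10  h2:10  h3:8  h4:3  h5:3  h6:3 → peak 10
Best is J@4, peak 10.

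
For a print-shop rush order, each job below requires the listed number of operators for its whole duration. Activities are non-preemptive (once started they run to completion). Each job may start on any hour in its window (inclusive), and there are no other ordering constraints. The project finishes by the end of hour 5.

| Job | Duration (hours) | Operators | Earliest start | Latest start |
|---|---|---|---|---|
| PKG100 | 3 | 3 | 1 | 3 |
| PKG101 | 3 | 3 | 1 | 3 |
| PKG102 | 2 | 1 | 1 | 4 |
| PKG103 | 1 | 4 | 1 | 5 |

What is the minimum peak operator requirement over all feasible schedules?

Early-start (PKG100@1, PKG101@1, PKG102@1, PKG103@1) gives peak 11: h1:11  h2:7  h3:6  h4:0  h5:0.
Shift PKG102→4, PKG103→4.
Schedule PKG100@1, PKG101@1, PKG102@4, PKG103@4: h1:6  h2:6  h3:6  h4:5  h5:1 — peak 6.

6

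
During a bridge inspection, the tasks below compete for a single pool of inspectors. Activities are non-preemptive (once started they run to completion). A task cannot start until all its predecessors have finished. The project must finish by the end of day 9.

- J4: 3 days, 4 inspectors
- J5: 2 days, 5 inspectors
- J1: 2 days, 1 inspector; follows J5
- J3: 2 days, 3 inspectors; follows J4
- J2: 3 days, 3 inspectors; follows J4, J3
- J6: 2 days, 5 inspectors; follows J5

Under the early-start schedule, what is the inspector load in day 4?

At early start, day 4 has: J1, J3, J6.
Demand: 1 + 3 + 5 = 9.

9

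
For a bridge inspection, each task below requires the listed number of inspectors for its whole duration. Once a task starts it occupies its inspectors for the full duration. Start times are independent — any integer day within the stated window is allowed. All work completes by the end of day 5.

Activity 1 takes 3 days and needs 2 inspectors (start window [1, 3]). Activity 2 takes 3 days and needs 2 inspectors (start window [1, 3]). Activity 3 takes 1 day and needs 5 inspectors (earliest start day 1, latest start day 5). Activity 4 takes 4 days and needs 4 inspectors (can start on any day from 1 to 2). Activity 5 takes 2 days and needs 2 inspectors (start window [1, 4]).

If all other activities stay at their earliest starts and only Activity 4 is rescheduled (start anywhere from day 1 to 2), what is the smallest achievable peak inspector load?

Activity 4@1: d1:15  d2:10  d3:8  d4:4  d5:0 → peak 15
Activity 4@2: d1:11  d2:10  d3:8  d4:4  d5:4 → peak 11
Best is Activity 4@2, peak 11.

11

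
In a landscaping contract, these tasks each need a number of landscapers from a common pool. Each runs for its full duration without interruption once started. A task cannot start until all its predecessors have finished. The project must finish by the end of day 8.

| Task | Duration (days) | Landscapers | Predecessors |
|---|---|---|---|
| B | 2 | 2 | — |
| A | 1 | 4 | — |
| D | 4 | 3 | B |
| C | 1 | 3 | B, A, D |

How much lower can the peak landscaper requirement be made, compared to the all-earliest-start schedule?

2

Early-start peak: d1:6  d2:2  d3:3  d4:3  d5:3  d6:3  d7:3  d8:0 ⇒ 6.
Leveled (B@1, A@3, D@4, C@8): d1:2  d2:2  d3:4  d4:3  d5:3  d6:3  d7:3  d8:3 ⇒ 4.
Reduction 6 − 4 = 2.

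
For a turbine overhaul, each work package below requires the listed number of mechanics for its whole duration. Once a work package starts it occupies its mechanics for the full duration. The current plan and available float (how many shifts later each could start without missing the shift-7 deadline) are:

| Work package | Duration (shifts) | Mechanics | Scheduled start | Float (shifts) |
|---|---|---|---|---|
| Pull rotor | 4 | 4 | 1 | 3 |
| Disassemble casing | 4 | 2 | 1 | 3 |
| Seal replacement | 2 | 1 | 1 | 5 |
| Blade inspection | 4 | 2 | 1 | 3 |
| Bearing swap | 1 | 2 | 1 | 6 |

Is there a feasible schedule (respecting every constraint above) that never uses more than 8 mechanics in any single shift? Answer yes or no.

yes

Schedule Pull rotor@1, Disassemble casing@1, Seal replacement@1, Blade inspection@3, Bearing swap@5: s1:7  s2:7  s3:8  s4:8  s5:4  s6:2  s7:0 — peak 8 ≤ 8.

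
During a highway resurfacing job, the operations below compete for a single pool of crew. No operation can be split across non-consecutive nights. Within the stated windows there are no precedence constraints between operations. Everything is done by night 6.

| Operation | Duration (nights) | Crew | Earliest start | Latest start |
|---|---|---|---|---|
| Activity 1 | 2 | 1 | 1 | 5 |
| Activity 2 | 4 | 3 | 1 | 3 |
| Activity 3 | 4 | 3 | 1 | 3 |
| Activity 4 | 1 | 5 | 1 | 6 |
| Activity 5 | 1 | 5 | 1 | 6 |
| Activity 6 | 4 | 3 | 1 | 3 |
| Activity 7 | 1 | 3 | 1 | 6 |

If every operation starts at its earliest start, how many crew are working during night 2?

At early start, night 2 has: Activity 1, Activity 2, Activity 3, Activity 6.
Demand: 1 + 3 + 3 + 3 = 10.

10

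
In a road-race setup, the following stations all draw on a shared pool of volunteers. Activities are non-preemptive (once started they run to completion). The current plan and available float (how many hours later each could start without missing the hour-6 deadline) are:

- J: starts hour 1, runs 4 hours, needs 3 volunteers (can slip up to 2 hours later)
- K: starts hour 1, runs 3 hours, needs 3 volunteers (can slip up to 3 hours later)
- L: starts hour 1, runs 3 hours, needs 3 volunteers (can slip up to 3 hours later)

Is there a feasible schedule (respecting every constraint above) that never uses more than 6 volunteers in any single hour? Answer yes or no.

Schedule J@1, K@1, L@4: h1:6  h2:6  h3:6  h4:6  h5:3  h6:3 — peak 6 ≤ 6.

yes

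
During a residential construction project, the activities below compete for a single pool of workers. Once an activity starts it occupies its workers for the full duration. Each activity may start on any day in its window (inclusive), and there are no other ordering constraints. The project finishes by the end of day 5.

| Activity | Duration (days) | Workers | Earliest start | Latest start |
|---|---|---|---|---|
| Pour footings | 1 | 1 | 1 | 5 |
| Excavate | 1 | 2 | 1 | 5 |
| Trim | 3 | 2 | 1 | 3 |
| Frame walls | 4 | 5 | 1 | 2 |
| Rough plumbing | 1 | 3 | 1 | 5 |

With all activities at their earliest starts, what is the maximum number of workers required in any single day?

Early-start schedule: Pour footings@1, Excavate@1, Trim@1, Frame walls@1, Rough plumbing@1.
Load per day: day 1: 13, day 2: 7, day 3: 7, day 4: 5, day 5: 0.
Peak is 13.

13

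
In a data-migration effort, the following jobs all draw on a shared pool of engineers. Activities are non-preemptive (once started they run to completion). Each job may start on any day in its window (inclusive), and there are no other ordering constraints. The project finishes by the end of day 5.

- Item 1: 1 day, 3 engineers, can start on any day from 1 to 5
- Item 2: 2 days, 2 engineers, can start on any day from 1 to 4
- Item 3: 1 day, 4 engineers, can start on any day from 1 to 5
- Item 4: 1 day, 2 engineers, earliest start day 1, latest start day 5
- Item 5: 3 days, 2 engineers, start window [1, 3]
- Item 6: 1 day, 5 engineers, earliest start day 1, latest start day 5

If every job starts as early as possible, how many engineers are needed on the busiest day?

Early-start schedule: Item 1@1, Item 2@1, Item 3@1, Item 4@1, Item 5@1, Item 6@1.
Load per day: day 1: 18, day 2: 4, day 3: 2, day 4: 0, day 5: 0.
Peak is 18.

18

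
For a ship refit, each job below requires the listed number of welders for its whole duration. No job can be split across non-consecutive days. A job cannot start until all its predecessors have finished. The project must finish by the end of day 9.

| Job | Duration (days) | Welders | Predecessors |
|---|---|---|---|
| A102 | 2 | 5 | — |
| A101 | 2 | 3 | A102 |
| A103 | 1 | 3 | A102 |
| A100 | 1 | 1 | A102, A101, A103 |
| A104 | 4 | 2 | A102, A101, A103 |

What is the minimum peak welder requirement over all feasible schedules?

5

Early-start (A102@1, A101@3, A103@3, A100@5, A104@5) gives peak 6: d1:5  d2:5  d3:6  d4:3  d5:3  d6:2  d7:2  d8:2  d9:0.
Shift A103→5, A100→6, A104→6.
Schedule A102@1, A101@3, A103@5, A100@6, A104@6: d1:5  d2:5  d3:3  d4:3  d5:3  d6:3  d7:2  d8:2  d9:2 — peak 5.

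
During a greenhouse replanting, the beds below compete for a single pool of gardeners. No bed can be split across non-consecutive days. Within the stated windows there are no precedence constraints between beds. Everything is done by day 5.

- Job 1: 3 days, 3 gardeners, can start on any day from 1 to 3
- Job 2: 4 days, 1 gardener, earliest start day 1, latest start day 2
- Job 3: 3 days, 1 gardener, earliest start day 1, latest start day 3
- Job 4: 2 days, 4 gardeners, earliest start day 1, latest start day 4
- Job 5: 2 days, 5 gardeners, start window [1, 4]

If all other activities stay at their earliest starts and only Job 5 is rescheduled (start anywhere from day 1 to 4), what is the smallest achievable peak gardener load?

Job 5@1: d1:14  d2:14  d3:5  d4:1  d5:0 → peak 14
Job 5@2: d1:9  d2:14  d3:10  d4:1  d5:0 → peak 14
Job 5@3: d1:9  d2:9  d3:10  d4:6  d5:0 → peak 10
Job 5@4: d1:9  d2:9  d3:5  d4:6  d5:5 → peak 9
Best is Job 5@4, peak 9.

9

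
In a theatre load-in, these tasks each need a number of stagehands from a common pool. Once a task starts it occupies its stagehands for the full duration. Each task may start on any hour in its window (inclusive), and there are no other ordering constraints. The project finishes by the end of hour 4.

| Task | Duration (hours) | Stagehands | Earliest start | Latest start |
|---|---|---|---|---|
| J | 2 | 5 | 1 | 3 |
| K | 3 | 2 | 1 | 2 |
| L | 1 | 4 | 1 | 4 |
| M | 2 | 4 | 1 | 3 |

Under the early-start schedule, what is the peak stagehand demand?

Early-start schedule: J@1, K@1, L@1, M@1.
Load per hour: hour 1: 15, hour 2: 11, hour 3: 2, hour 4: 0.
Peak is 15.

15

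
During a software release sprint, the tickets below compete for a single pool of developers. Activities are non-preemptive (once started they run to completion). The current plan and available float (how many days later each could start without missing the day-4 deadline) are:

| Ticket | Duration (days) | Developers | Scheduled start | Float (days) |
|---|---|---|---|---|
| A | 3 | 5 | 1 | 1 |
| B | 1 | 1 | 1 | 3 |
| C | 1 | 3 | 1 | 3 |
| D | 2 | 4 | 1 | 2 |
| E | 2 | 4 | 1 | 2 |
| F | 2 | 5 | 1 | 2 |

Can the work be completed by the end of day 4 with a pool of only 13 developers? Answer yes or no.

Schedule A@1, B@1, C@2, D@3, E@3, F@1: d1:11  d2:13  d3:13  d4:8 — peak 13 ≤ 13.

yes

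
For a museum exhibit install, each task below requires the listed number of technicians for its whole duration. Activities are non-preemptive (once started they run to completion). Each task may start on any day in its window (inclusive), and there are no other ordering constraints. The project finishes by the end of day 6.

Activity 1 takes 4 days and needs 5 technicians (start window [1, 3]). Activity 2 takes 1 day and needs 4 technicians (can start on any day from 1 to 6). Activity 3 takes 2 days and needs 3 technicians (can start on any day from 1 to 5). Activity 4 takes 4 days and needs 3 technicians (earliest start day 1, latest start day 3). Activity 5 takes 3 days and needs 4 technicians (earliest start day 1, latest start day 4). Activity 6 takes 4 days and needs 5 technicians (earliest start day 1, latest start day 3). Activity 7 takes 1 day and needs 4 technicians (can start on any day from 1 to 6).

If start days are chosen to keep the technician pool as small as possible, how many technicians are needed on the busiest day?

Early-start (Activity 1@1, Activity 2@1, Activity 3@1, Activity 4@1, Activity 5@1, Activity 6@1, Activity 7@1) gives peak 28: d1:28  d2:20  d3:17  d4:13  d5:0  d6:0.
Shift Activity 5→2, Activity 6→3, Activity 7→5.
Schedule Activity 1@1, Activity 2@1, Activity 3@1, Activity 4@1, Activity 5@2, Activity 6@3, Activity 7@5: d1:15  d2:15  d3:17  d4:17  d5:9  d6:5 — peak 17.

17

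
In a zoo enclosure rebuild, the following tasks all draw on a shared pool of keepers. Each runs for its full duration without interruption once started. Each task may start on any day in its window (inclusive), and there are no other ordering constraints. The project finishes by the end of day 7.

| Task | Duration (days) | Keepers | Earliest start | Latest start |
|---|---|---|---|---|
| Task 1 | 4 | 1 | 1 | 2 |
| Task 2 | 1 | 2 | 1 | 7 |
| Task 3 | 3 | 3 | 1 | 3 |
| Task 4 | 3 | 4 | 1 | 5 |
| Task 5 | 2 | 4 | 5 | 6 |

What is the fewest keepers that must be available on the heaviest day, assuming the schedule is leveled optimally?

8

Early-start (Task 1@1, Task 2@1, Task 3@1, Task 4@1, Task 5@5) gives peak 10: d1:10  d2:8  d3:8  d4:1  d5:4  d6:4  d7:0.
Shift Task 4→2.
Schedule Task 1@1, Task 2@1, Task 3@1, Task 4@2, Task 5@5: d1:6  d2:8  d3:8  d4:5  d5:4  d6:4  d7:0 — peak 8.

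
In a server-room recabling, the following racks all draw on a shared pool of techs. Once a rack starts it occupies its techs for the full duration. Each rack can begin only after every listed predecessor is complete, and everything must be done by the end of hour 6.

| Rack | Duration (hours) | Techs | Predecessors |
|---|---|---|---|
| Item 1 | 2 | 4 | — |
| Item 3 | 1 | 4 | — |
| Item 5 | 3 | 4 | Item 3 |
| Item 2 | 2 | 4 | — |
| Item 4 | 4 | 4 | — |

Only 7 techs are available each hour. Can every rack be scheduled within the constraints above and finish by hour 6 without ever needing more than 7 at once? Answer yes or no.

no

Total tech-hours = 48; over 6 hours the average is 48/6 > 7, so some hour must exceed 7.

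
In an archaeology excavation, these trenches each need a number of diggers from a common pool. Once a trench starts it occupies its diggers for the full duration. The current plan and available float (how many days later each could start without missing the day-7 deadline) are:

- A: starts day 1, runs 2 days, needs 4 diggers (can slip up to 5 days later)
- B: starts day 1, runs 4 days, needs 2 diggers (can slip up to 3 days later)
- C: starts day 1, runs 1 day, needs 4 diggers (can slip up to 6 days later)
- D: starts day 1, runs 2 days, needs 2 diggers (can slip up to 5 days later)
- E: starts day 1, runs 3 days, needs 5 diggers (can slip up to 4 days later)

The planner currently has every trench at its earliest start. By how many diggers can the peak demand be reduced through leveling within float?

10

Early-start peak: d1:17  d2:13  d3:7  d4:2  d5:0  d6:0  d7:0 ⇒ 17.
Leveled (A@1, B@1, C@3, D@4, E@5): d1:6  d2:6  d3:6  d4:4  d5:7  d6:5  d7:5 ⇒ 7.
Reduction 17 − 7 = 10.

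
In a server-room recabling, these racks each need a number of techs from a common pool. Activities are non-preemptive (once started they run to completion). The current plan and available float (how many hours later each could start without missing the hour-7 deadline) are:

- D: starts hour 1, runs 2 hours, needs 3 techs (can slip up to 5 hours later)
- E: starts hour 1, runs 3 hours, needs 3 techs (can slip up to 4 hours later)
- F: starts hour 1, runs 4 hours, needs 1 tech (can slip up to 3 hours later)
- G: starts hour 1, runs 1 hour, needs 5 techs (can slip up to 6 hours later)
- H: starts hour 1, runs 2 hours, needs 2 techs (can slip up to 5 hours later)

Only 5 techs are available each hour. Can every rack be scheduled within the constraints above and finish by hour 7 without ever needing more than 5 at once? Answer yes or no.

yes

Schedule D@1, E@3, F@1, G@7, H@5: h1:4  h2:4  h3:4  h4:4  h5:5  h6:2  h7:5 — peak 5 ≤ 5.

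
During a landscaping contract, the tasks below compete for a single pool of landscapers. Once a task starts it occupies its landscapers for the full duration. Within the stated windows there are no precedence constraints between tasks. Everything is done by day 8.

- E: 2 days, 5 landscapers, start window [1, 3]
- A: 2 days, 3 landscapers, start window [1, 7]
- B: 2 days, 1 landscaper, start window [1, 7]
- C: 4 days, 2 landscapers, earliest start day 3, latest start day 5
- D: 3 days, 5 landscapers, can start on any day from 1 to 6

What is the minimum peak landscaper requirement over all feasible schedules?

7

Early-start (E@1, A@1, B@1, C@3, D@1) gives peak 14: d1:14  d2:14  d3:7  d4:2  d5:2  d6:2  d7:0  d8:0.
Shift A→3, D→5.
Schedule E@1, A@3, B@1, C@3, D@5: d1:6  d2:6  d3:5  d4:5  d5:7  d6:7  d7:5  d8:0 — peak 7.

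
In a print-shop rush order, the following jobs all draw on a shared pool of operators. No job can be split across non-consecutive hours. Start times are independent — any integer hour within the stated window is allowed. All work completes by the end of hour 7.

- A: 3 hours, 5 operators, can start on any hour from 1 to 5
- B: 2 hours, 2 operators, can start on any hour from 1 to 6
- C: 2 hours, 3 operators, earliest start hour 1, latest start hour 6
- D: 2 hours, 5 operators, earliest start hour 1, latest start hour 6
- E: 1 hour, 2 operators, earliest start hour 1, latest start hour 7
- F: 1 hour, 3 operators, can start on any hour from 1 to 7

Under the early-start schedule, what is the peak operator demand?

20

Early-start schedule: A@1, B@1, C@1, D@1, E@1, F@1.
Load per hour: hour 1: 20, hour 2: 15, hour 3: 5, hour 4: 0, hour 5: 0, hour 6: 0, hour 7: 0.
Peak is 20.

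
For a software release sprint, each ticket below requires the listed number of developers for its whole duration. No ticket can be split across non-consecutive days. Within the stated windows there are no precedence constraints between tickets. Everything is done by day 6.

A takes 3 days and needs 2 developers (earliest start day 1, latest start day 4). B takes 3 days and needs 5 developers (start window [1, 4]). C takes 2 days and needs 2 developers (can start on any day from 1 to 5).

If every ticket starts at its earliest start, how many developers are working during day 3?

7

At early start, day 3 has: A, B.
Demand: 2 + 5 = 7.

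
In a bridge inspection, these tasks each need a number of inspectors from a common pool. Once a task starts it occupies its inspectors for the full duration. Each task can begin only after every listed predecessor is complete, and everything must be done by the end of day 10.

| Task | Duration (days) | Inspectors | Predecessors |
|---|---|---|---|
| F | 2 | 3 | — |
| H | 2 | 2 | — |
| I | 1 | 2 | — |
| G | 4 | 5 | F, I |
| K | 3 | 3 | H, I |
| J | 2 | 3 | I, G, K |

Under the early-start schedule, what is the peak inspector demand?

Early-start schedule: F@1, H@1, I@1, G@3, K@3, J@7.
Load per day: day 1: 7, day 2: 5, day 3: 8, day 4: 8, day 5: 8, day 6: 5, day 7: 3, day 8: 3, day 9: 0, day 10: 0.
Peak is 8.

8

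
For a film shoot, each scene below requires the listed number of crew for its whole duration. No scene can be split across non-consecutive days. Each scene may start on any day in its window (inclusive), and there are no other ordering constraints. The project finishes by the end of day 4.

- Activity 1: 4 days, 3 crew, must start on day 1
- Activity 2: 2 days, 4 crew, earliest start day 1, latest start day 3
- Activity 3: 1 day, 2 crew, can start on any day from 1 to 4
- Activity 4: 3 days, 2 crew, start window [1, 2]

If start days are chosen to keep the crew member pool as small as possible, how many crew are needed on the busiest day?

9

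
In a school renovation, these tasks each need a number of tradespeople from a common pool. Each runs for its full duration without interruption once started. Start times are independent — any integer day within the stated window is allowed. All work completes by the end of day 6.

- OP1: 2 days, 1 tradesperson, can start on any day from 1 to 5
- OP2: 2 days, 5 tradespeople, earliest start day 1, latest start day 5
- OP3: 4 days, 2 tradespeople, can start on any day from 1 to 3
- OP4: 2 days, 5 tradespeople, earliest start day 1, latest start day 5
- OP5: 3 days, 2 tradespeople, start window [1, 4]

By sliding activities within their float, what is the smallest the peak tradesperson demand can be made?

Early-start (OP1@1, OP2@1, OP3@1, OP4@1, OP5@1) gives peak 15: d1:15  d2:15  d3:4  d4:2  d5:0  d6:0.
Shift OP1→3, OP4→5, OP5→3.
Schedule OP1@3, OP2@1, OP3@1, OP4@5, OP5@3: d1:7  d2:7  d3:5  d4:5  d5:7  d6:5 — peak 7.

7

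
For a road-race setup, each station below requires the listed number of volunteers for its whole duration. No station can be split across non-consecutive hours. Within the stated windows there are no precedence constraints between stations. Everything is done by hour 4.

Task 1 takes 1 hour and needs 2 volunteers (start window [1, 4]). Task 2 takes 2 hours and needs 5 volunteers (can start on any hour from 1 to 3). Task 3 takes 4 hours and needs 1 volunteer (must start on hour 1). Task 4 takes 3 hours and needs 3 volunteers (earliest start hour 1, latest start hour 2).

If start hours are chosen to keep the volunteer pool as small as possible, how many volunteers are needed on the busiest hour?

9

Early-start (Task 1@1, Task 2@1, Task 3@1, Task 4@1) gives peak 11: h1:11  h2:9  h3:4  h4:1.
Shift Task 4→2.
Schedule Task 1@1, Task 2@1, Task 3@1, Task 4@2: h1:8  h2:9  h3:4  h4:4 — peak 9.
No arrangement of the 24 feasible schedules does better.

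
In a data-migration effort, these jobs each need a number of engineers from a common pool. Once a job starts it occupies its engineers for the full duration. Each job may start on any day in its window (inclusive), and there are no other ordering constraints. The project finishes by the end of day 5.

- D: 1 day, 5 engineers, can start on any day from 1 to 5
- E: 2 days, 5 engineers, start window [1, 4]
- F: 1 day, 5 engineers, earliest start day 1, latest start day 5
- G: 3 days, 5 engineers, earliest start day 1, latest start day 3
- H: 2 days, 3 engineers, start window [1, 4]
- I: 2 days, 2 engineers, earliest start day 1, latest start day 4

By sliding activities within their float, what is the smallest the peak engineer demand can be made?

10

Early-start (D@1, E@1, F@1, G@1, H@1, I@1) gives peak 25: d1:25  d2:15  d3:5  d4:0  d5:0.
Shift F→2, G→3, H→3, I→3.
Schedule D@1, E@1, F@2, G@3, H@3, I@3: d1:10  d2:10  d3:10  d4:10  d5:5 — peak 10.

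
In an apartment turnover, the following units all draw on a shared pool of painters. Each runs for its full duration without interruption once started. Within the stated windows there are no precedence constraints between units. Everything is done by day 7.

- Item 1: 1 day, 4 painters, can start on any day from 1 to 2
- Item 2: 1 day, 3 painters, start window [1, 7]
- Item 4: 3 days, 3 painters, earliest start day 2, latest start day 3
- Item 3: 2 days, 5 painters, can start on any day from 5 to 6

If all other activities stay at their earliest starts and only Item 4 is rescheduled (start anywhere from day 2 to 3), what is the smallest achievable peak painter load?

7

Item 4@2: d1:7  d2:3  d3:3  d4:3  d5:5  d6:5  d7:0 → peak 7
Item 4@3: d1:7  d2:0  d3:3  d4:3  d5:8  d6:5  d7:0 → peak 8
Best is Item 4@2, peak 7.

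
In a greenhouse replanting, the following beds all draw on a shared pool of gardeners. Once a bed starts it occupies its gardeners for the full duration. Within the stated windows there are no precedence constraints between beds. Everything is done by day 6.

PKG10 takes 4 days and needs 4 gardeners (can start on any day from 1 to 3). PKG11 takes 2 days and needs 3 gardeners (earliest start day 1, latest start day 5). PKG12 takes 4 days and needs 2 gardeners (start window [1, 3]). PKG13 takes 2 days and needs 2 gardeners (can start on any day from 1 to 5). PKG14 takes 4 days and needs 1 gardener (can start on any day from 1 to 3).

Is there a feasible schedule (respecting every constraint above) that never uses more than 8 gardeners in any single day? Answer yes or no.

yes

Schedule PKG10@1, PKG11@1, PKG12@3, PKG13@5, PKG14@3: d1:7  d2:7  d3:7  d4:7  d5:5  d6:5 — peak 7 ≤ 8.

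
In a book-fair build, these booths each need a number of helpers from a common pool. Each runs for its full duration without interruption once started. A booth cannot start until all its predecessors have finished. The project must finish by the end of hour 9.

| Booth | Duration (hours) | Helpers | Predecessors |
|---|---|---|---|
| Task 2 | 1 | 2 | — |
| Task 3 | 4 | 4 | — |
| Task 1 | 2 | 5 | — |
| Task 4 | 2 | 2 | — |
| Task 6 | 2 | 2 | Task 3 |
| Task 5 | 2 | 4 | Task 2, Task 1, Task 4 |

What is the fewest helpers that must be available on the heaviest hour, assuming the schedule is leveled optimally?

6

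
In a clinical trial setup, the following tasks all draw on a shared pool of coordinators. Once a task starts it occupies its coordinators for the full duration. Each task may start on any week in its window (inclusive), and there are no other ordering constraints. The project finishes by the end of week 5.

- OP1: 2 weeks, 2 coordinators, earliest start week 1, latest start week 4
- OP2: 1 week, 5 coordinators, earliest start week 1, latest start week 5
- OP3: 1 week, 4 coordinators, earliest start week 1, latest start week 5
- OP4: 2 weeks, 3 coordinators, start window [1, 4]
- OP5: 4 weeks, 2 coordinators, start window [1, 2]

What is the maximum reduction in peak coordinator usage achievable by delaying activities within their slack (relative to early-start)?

Early-start peak: w1:16  w2:7  w3:2  w4:2  w5:0 ⇒ 16.
Leveled (OP1@1, OP2@1, OP3@3, OP4@4, OP5@2): w1:7  w2:4  w3:6  w4:5  w5:5 ⇒ 7.
Reduction 16 − 7 = 9.

9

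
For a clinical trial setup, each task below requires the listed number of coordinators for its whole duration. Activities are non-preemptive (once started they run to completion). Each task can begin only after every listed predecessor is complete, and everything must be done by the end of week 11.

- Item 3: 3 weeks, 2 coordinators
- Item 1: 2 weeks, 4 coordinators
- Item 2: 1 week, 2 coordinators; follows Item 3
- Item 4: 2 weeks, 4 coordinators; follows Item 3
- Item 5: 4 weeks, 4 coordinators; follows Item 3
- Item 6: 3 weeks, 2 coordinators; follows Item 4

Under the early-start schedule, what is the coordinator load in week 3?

2

At early start, week 3 has: Item 3.
Demand: 2 = 2.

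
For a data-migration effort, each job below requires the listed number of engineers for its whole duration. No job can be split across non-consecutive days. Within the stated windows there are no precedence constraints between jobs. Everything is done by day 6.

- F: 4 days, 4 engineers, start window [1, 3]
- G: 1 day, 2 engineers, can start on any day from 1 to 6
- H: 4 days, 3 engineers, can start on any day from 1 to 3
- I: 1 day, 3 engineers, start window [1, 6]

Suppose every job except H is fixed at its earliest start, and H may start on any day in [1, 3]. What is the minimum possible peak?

9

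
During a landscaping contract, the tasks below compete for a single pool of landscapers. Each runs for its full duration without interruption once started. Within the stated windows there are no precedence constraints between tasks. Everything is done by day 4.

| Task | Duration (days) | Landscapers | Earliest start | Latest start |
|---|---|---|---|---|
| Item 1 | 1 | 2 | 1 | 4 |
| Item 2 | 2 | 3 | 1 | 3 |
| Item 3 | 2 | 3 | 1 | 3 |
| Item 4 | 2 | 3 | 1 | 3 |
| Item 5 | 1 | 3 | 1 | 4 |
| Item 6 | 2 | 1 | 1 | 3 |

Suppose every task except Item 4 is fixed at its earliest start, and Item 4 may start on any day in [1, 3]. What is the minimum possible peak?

Item 4@1: d1:15  d2:10  d3:0  d4:0 → peak 15
Item 4@2: d1:12  d2:10  d3:3  d4:0 → peak 12
Item 4@3: d1:12  d2:7  d3:3  d4:3 → peak 12
Best is Item 4@2, peak 12.

12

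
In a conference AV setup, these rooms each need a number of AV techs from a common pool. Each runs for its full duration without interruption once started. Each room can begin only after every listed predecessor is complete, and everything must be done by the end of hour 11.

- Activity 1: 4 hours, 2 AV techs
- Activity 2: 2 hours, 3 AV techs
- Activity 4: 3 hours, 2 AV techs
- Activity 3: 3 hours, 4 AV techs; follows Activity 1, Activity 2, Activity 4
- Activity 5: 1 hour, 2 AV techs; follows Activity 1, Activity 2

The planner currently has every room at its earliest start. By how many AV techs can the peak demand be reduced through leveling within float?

3

Early-start peak: h1:7  h2:7  h3:4  h4:2  h5:6  h6:4  h7:4  h8:0  h9:0  h10:0  h11:0 ⇒ 7.
Leveled (Activity 1@1, Activity 2@5, Activity 4@1, Activity 3@7, Activity 5@10): h1:4  h2:4  h3:4  h4:2  h5:3  h6:3  h7:4  h8:4  h9:4  h10:2  h11:0 ⇒ 4.
Reduction 7 − 4 = 3.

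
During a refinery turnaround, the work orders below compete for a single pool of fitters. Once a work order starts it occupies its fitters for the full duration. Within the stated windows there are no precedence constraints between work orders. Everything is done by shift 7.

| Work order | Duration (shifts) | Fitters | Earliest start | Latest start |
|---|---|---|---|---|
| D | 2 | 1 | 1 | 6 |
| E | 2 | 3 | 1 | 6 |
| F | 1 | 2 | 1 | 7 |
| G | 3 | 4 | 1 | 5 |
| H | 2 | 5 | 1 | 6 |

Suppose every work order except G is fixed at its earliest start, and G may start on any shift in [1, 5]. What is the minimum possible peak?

11

G@1: s1:15  s2:13  s3:4  s4:0  s5:0  s6:0  s7:0 → peak 15
G@2: s1:11  s2:13  s3:4  s4:4  s5:0  s6:0  s7:0 → peak 13
G@3: s1:11  s2:9  s3:4  s4:4  s5:4  s6:0  s7:0 → peak 11
G@4: s1:11  s2:9  s3:0  s4:4  s5:4  s6:4  s7:0 → peak 11
G@5: s1:11  s2:9  s3:0  s4:0  s5:4  s6:4  s7:4 → peak 11
Best is G@3, peak 11.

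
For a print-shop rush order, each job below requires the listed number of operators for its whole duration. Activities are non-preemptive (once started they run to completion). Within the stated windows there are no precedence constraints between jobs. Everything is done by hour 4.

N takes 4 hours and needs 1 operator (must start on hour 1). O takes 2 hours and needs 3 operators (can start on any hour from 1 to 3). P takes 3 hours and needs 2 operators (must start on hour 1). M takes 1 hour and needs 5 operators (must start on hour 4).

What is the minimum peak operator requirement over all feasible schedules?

6

Schedule N@1, O@1, P@1, M@4: h1:6  h2:6  h3:3  h4:6 — peak 6.
Total operator-hours = 21 over 4 hours ⇒ peak ≥ ⌈21/4⌉ = 6, so 6 is optimal.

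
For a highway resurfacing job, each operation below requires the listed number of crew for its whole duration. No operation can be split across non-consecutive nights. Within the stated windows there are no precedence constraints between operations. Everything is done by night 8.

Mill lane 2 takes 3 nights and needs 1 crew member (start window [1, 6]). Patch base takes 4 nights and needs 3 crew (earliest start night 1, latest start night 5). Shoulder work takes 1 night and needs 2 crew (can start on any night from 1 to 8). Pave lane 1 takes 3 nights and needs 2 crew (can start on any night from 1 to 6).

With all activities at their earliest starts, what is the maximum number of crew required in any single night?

Early-start schedule: Mill lane 2@1, Patch base@1, Shoulder work@1, Pave lane 1@1.
Load per night: night 1: 8, night 2: 6, night 3: 6, night 4: 3, night 5: 0, night 6: 0, night 7: 0, night 8: 0.
Peak is 8.

8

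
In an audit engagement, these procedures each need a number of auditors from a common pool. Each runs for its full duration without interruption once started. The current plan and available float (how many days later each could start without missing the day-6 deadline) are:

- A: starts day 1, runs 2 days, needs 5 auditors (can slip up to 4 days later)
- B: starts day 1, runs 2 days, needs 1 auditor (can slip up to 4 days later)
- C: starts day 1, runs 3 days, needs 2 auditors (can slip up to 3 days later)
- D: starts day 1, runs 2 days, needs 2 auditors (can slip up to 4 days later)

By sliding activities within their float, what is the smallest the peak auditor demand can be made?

5

Early-start (A@1, B@1, C@1, D@1) gives peak 10: d1:10  d2:10  d3:2  d4:0  d5:0  d6:0.
Shift B→3, C→3, D→3.
Schedule A@1, B@3, C@3, D@3: d1:5  d2:5  d3:5  d4:5  d5:2  d6:0 — peak 5.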